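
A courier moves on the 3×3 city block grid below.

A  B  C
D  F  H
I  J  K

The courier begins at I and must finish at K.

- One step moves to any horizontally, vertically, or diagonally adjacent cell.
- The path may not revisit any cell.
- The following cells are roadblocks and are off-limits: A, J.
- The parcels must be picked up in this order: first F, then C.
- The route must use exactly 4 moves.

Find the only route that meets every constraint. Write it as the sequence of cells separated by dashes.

I - F - C - H - K

The waypoints must appear in the order F, C, with no cell reused.
Route from I: 2× up-right (reaching C), 2× down (reaching K) — 4 moves in all.
Check: order respected (F at step 1, C at step 2); 4 moves as required.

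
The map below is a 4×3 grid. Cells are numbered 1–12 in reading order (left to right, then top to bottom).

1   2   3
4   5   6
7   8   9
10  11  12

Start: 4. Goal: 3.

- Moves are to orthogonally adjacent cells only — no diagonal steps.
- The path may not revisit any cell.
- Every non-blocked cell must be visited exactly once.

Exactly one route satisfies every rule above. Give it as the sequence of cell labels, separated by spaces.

4 1 2 5 8 7 10 11 12 9 6 3

Need to visit all 12 open cells exactly once, starting at 4 and ending at 3.
Route from 4: up to 1, right to 2, 2× down (reaching 8), left to 7, down to 10, 2× right (reaching 12), 3× up (reaching 3) — 11 moves in all.
Check: all 12 open cells covered.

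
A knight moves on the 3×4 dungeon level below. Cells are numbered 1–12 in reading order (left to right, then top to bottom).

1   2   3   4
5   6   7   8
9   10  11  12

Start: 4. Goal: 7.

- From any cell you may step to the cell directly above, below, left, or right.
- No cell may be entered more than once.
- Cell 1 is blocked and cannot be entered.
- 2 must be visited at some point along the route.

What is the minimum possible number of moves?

Any route passes through 2 somewhere between 4 and 7. Summing Manhattan distances along the two legs (4 → 2 → 7) gives a lower bound of 2 + 2 = 4 moves.
A route of 4 moves achieves this: 4 → 3 → 2 → 6 → 7.
Since 4 matches the lower bound, it is optimal.

4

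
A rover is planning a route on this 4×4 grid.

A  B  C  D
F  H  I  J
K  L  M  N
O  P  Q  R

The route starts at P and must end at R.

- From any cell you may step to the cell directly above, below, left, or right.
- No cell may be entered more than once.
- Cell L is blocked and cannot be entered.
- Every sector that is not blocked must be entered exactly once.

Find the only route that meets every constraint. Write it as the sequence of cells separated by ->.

P -> O -> K -> F -> A -> B -> H -> I -> C -> D -> J -> N -> M -> Q -> R

Need to visit all 15 open cells exactly once, starting at P and ending at R.
Cell A has only two open neighbours (F and B), so the path must pass straight through it: one of those is the cell it's entered from and the other is where it exits.
Route from P: left to O, 3× up (reaching A), right to B, down to H, right to I, up to C, right to D, 2× down (reaching N), left to M, down to Q, right to R — 14 moves in all.
Check: all 15 open cells covered.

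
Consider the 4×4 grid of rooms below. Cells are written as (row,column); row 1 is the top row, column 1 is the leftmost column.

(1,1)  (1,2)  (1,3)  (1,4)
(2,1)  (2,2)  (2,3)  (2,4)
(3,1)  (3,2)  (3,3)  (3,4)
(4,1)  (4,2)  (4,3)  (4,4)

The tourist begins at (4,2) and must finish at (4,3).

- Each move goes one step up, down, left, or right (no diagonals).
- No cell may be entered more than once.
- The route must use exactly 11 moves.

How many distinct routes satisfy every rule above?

Need simple routes of exactly 11 moves from (4,2) to (4,3) (Manhattan distance 1, so 5 moves are spent on a detour and 5 undoing it).
Branch systematically from the start, pruning whenever the remaining move budget drops below the Manhattan distance to (4,3) or differs from it in parity. Grouping the completions by first move — via (3,2): 25; via (4,1): 30 (no valid completion starts via (4,3)) — and summing: 25 + 30 = 55.
That gives 55 routes.

55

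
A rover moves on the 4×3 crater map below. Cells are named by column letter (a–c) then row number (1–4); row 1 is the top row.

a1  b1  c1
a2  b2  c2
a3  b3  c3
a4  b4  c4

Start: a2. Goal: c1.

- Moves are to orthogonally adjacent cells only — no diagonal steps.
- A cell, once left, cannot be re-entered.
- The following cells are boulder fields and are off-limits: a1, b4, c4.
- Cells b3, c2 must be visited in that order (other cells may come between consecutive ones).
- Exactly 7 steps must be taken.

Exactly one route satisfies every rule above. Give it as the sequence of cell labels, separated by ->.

The waypoints must appear in the order b3, c2, with no cell reused.
Route from a2: down to a3, 2× right (reaching c3), up to c2, left to b2, up to b1, right to c1 — 7 moves in all.
Check: order respected (b3 at step 2, c2 at step 4); 7 moves as required.

a2 -> a3 -> b3 -> c3 -> c2 -> b2 -> b1 -> c1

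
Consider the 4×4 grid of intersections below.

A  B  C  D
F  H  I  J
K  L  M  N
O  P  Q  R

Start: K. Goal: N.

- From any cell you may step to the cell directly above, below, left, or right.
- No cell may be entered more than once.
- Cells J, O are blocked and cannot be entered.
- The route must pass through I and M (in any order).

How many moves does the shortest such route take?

Any route passes through I and M in some order between K and N. Summing Manhattan distances along each leg and taking the cheapest ordering (K → M → I → N) gives a lower bound of 2 + 1 + 2 = 5 moves.
A route of 5 moves achieves this: K → F → H → I → M → N.
Since 5 matches the lower bound, it is optimal.

5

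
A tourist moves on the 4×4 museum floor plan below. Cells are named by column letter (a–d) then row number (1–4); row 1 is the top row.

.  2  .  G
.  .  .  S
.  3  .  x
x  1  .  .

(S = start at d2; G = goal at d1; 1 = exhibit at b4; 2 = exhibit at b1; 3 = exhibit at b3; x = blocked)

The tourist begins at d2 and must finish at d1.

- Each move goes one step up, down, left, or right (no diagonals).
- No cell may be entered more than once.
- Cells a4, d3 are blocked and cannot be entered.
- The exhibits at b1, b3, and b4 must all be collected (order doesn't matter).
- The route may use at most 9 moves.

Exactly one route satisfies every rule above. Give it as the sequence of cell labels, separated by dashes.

The budget equals the shortest possible length, so every move has to be on a shortest route through the required cells.
Route from d2: left 1 to c2, down 2 to c4, left 1 to b4, up 3 to b1, right 2 to d1 — 9 moves in all.
Check: all required cells visited; 9 ≤ 9 moves.

d2 - c2 - c3 - c4 - b4 - b3 - b2 - b1 - c1 - d1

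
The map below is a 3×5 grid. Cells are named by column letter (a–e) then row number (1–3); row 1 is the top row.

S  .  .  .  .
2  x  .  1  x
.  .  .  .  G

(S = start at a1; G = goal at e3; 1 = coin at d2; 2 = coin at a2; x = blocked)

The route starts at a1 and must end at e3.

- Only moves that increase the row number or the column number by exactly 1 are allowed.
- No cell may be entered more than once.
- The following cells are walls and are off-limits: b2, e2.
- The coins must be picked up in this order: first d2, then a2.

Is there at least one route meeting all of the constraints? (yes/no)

no

a2 lies to the left of d2, so going from d2 to a2 would need a leftward move — but moves only go right/down, so d2 cannot be visited before a2.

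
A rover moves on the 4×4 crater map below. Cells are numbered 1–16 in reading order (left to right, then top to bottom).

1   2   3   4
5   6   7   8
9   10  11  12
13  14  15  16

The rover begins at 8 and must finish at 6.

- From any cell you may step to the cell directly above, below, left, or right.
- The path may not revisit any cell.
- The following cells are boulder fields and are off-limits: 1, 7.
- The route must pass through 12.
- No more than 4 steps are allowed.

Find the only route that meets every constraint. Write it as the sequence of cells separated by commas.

Any route must reach 12 and still end at 6 within 4 moves, so the order of the required stops is forced.
Route from 8: down to 12, 2× left (reaching 10), up to 6 — 4 moves in all.
Check: all required cells visited; 4 ≤ 4 moves.

8, 12, 11, 10, 6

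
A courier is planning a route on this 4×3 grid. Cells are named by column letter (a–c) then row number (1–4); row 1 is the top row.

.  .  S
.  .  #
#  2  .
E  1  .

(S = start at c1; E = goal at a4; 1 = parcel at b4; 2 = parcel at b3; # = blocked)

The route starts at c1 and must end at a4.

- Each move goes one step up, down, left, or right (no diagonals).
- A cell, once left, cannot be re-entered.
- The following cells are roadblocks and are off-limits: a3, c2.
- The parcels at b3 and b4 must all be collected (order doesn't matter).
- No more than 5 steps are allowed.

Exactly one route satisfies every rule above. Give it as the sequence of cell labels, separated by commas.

c1, b1, b2, b3, b4, a4

The 5-move cap with required stops at b3, b4 leaves no slack for detours.
Route from c1: left 1 to b1, down 3 to b4, left 1 to a4 — 5 moves in all.
Check: all required cells visited; 5 ≤ 5 moves.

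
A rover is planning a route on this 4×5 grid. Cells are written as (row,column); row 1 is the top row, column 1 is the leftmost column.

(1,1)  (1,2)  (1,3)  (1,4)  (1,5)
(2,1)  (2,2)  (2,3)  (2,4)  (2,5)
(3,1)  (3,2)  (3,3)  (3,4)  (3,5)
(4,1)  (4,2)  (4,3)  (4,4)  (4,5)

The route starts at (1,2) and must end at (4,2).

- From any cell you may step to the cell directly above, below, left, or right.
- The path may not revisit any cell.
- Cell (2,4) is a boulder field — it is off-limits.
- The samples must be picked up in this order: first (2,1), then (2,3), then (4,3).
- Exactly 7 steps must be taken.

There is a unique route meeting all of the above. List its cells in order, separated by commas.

The waypoints must appear in the order (2,1), (2,3), (4,3), with no cell reused.
Route from (1,2): left 1 to (1,1), down 1 to (2,1), right 2 to (2,3), down 2 to (4,3), left 1 to (4,2) — 7 moves in all.
Check: order respected ((2,1) at step 2, (2,3) at step 4, (4,3) at step 6); 7 moves as required.

(1,2), (1,1), (2,1), (2,2), (2,3), (3,3), (4,3), (4,2)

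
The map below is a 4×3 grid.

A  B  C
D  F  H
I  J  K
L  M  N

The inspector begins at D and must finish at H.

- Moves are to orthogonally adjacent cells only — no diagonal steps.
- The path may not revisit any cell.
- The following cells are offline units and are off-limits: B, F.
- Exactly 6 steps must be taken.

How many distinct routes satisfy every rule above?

Need simple routes of exactly 6 moves from D to H (Manhattan distance 2, so 2 moves are spent on a detour and 2 undoing it).
Enumerating: D I L M J K H | D I L M N K H | D I J M N K H.
That gives 3 routes.

3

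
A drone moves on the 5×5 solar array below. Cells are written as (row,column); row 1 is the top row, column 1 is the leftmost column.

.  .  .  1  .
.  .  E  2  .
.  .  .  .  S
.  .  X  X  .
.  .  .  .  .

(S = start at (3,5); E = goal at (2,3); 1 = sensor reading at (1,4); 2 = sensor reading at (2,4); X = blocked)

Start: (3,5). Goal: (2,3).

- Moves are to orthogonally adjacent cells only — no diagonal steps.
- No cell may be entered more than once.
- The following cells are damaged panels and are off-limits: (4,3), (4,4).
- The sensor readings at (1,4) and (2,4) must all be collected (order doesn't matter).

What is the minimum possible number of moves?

Any route passes through (1,4) and (2,4) in some order between (3,5) and (2,3). Summing Manhattan distances along each leg and taking the cheapest ordering ((3,5) → (1,4) → (2,4) → (2,3)) gives a lower bound of 3 + 1 + 1 = 5 moves.
A route of 5 moves achieves this: (3,5) → (2,5) → (1,5) → (1,4) → (2,4) → (2,3).
Since 5 matches the lower bound, it is optimal.

5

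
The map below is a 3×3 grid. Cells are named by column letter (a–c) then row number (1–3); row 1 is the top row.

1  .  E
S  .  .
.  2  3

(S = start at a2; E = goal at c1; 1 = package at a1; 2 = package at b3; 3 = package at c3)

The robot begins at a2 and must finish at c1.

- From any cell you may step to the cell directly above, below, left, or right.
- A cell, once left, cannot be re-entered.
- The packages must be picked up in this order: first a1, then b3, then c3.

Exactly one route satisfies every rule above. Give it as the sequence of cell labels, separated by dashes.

The waypoints must appear in the order a1, b3, c3, with no cell reused.
Route from a2: up to a1, right to b1, 2× down (reaching b3), right to c3, 2× up (reaching c1) — 7 moves in all.
Check: order respected (1 at step 1, 2 at step 4, 3 at step 5).

a2 - a1 - b1 - b2 - b3 - c3 - c2 - c1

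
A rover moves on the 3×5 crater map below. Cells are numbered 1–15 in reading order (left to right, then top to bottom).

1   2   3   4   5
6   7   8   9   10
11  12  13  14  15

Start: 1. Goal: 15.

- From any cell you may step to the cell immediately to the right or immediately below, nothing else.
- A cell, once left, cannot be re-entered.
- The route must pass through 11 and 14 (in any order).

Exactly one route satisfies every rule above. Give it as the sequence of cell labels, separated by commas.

Moves only go right or down, so the column and row indices never decrease.
Route from 1: 2× down (reaching 11), 4× right (reaching 15) — 6 moves in all.
Check: all required cells visited.

1, 6, 11, 12, 13, 14, 15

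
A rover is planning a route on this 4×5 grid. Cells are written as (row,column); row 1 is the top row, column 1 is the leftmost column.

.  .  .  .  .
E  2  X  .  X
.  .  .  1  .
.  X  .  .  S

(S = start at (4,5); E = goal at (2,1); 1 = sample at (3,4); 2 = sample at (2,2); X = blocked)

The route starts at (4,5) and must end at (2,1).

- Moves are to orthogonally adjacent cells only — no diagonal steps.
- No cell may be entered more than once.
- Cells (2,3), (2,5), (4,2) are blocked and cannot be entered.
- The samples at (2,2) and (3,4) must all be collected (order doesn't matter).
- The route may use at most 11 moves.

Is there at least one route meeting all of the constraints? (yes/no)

yes

One route that works: (4,5) → (3,5) → (3,4) → (3,3) → (3,2) → (2,2) → (2,1).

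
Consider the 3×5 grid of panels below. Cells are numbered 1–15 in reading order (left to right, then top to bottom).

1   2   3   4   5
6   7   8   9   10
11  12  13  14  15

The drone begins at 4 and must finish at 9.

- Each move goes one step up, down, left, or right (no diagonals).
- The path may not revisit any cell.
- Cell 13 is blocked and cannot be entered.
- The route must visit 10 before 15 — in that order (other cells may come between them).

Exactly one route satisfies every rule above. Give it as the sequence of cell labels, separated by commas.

4, 5, 10, 15, 14, 9

The waypoints must appear in the order 10, 15, with no cell reused.
Route from 4: right to 5, 2× down (reaching 15), left to 14, up to 9 — 5 moves in all.
Check: order respected (10 at step 2, 15 at step 3).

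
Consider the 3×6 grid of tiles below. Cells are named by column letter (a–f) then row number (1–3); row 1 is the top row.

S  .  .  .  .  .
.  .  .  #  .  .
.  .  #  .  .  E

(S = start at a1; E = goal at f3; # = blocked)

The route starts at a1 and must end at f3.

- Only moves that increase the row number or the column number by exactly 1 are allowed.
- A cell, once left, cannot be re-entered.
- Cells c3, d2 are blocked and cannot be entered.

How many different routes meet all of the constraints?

3

A right/down-only route from a1 to f3 makes exactly 2 down-moves and 5 right-moves in some order.
With no other constraints that would be C(7,2) = 21 routes.
Subtract routes through each blocked cell (inclusion–exclusion for overlaps): − through d2: 12 − through c3: 6 → 3.
That gives 3 routes.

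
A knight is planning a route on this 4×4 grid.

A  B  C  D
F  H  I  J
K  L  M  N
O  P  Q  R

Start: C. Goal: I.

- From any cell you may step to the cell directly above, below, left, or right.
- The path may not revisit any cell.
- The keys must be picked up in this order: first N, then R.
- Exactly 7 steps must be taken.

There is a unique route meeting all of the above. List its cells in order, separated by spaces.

The waypoints must appear in the order N, R, with no cell reused.
Route from C: right 1 to D, down 3 to R, left 1 to Q, up 2 to I — 7 moves in all.
Check: order respected (N at step 3, R at step 4); 7 moves as required.

C D J N R Q M I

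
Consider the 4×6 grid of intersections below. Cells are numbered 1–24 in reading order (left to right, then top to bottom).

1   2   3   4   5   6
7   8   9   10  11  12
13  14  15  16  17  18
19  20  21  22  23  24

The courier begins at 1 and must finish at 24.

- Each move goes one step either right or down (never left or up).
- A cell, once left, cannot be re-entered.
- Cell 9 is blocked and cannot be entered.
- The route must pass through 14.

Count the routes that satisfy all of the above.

15

A right/down-only route from 1 to 24 makes exactly 3 down-moves and 5 right-moves in some order.
With no other constraints that would be C(8,3) = 56 routes.
Split at 14 and multiply the segment counts (each segment already excludes blocked cells): 1→14: 3; 14→24: 5; product = 15.
That gives 15 routes.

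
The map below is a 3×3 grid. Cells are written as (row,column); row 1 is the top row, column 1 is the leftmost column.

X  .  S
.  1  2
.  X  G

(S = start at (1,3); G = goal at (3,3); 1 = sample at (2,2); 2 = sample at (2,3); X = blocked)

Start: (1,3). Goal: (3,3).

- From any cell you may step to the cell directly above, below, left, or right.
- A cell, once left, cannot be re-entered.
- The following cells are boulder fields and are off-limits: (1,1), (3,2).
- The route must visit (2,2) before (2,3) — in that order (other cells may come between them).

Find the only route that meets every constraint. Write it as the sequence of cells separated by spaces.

(1,3) (1,2) (2,2) (2,3) (3,3)

The waypoints must appear in the order (2,2), (2,3), with no cell reused.
Route from (1,3): left 1 to (1,2), down 1 to (2,2), right 1 to (2,3), down 1 to (3,3) — 4 moves in all.
Check: order respected (1 at step 2, 2 at step 3).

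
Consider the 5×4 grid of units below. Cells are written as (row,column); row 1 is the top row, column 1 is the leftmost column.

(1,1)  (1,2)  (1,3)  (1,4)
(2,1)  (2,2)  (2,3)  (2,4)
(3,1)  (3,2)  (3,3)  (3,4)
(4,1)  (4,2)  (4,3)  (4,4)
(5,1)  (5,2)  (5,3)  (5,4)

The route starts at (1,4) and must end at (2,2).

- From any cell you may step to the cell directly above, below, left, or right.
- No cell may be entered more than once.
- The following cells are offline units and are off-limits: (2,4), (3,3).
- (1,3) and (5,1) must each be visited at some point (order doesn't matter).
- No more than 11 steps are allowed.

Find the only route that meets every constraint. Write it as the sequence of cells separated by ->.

(1,4) -> (1,3) -> (1,2) -> (1,1) -> (2,1) -> (3,1) -> (4,1) -> (5,1) -> (5,2) -> (4,2) -> (3,2) -> (2,2)

Any route must reach (1,3) and (5,1) and still end at (2,2) within 11 moves, so the order of the required stops is forced.
Route from (1,4): left 3 to (1,1), down 4 to (5,1), right 1 to (5,2), up 3 to (2,2) — 11 moves in all.
Check: all required cells visited; 11 ≤ 11 moves.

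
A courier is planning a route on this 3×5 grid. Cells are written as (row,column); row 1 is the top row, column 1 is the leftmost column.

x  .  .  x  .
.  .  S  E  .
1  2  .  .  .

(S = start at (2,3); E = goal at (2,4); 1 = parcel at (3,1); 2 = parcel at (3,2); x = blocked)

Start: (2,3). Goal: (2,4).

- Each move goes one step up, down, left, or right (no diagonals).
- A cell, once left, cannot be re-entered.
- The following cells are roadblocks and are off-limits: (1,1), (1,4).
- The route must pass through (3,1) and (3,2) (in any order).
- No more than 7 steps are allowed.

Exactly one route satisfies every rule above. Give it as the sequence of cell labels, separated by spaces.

The budget equals the shortest possible length, so every move has to be on a shortest route through the required cells.
Route from (2,3): 2× left (reaching (2,1)), down to (3,1), 3× right (reaching (3,4)), up to (2,4) — 7 moves in all.
Check: all required cells visited; 7 ≤ 7 moves.

(2,3) (2,2) (2,1) (3,1) (3,2) (3,3) (3,4) (2,4)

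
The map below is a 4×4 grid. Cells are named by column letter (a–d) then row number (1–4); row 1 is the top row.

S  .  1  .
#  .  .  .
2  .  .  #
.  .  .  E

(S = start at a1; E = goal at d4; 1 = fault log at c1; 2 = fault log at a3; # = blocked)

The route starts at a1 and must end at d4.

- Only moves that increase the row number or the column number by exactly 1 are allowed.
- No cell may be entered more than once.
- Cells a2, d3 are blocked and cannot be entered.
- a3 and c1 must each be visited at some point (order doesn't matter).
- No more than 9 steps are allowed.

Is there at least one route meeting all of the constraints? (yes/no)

a3 is below but to the left of c1: going c1 → a3 would need a leftward move and a3 → c1 an upward move, so no right/down-only route can visit both required cells.

no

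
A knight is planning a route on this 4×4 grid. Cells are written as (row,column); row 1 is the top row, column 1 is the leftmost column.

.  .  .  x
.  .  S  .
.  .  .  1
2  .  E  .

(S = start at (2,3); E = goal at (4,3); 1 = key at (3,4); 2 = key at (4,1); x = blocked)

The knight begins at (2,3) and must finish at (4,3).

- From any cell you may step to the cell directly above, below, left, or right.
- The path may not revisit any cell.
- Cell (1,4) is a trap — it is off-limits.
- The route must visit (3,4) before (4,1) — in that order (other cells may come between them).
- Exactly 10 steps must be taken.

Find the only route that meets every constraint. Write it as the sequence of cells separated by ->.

(2,3) -> (2,4) -> (3,4) -> (3,3) -> (3,2) -> (2,2) -> (2,1) -> (3,1) -> (4,1) -> (4,2) -> (4,3)

The waypoints must appear in the order (3,4), (4,1), with no cell reused.
Route from (2,3): right to (2,4), down to (3,4), 2× left (reaching (3,2)), up to (2,2), left to (2,1), 2× down (reaching (4,1)), 2× right (reaching (4,3)) — 10 moves in all.
Check: order respected (1 at step 2, 2 at step 8); 10 moves as required.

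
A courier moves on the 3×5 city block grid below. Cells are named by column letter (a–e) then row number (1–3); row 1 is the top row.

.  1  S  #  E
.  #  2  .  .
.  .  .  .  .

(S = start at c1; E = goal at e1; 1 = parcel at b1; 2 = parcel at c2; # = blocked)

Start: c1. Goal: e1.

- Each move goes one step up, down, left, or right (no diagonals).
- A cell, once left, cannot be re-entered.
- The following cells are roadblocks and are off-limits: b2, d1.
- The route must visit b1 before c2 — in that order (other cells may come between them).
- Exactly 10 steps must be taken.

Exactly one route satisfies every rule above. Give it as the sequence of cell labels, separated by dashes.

c1 - b1 - a1 - a2 - a3 - b3 - c3 - c2 - d2 - e2 - e1

The waypoints must appear in the order b1, c2, with no cell reused.
Route from c1: left 2 to a1, down 2 to a3, right 2 to c3, up 1 to c2, right 2 to e2, up 1 to e1 — 10 moves in all.
Check: order respected (1 at step 1, 2 at step 7); 10 moves as required.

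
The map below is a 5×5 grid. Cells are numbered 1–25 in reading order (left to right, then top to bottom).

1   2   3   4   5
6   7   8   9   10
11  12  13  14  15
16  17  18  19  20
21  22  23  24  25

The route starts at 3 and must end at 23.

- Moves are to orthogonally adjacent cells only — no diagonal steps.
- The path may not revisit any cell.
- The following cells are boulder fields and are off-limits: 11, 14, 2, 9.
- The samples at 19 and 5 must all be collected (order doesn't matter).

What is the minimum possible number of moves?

Any route passes through 19 and 5 in some order between 3 and 23. Summing Manhattan distances along each leg and taking the cheapest ordering (3 → 5 → 19 → 23) gives a lower bound of 2 + 4 + 2 = 8 moves.
A route of 8 moves achieves this: 3 → 4 → 5 → 10 → 15 → 20 → 19 → 24 → 23.
Since 8 matches the lower bound, it is optimal.

8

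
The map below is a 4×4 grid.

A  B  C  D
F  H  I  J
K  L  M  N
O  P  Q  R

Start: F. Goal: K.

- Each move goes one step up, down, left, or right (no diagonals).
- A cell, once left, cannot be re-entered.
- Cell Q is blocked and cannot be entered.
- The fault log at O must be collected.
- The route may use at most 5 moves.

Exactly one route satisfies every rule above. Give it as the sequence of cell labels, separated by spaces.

F H L P O K

The budget equals the shortest possible length, so every move has to be on a shortest route through the required cells.
Route from F: right to H, 2× down (reaching P), left to O, up to K — 5 moves in all.
Check: all required cells visited; 5 ≤ 5 moves.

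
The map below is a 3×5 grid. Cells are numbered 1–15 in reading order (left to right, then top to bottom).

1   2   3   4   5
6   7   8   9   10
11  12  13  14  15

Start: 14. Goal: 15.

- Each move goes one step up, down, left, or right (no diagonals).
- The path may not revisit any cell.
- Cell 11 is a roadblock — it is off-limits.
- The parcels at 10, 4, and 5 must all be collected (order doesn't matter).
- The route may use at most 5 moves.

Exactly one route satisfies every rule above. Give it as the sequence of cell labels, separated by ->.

14 -> 9 -> 4 -> 5 -> 10 -> 15

The budget equals the shortest possible length, so every move has to be on a shortest route through the required cells.
Route from 14: up 2 to 4, right 1 to 5, down 2 to 15 — 5 moves in all.
Check: all required cells visited; 5 ≤ 5 moves.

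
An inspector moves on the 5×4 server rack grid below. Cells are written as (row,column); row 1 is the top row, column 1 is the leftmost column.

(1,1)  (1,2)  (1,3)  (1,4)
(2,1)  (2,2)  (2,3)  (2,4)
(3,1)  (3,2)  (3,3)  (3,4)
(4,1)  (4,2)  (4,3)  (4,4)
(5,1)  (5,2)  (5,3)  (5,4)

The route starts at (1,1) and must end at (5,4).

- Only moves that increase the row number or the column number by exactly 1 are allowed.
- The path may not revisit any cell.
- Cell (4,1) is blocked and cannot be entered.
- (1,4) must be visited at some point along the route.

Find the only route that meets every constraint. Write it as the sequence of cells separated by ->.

(1,1) -> (1,2) -> (1,3) -> (1,4) -> (2,4) -> (3,4) -> (4,4) -> (5,4)

Moves only go right or down, so the column and row indices never decrease.
Route from (1,1): right 3 to (1,4), down 4 to (5,4) — 7 moves in all.
Check: all required cells visited.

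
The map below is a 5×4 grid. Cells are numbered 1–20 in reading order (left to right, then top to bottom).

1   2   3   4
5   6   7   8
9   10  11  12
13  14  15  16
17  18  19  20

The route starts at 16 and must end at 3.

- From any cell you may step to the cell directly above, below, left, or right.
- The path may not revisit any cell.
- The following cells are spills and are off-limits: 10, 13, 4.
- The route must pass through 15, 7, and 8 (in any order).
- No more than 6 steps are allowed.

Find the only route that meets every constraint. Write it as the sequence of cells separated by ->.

The budget equals the shortest possible length, so every move has to be on a shortest route through the required cells.
Route from 16: left 1 to 15, up 1 to 11, right 1 to 12, up 1 to 8, left 1 to 7, up 1 to 3 — 6 moves in all.
Check: all required cells visited; 6 ≤ 6 moves.

16 -> 15 -> 11 -> 12 -> 8 -> 7 -> 3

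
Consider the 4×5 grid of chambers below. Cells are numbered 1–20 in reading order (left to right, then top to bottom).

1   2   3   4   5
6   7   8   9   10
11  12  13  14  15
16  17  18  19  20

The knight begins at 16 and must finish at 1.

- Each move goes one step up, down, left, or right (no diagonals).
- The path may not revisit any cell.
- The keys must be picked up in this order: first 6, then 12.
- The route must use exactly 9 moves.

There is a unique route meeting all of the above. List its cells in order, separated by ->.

16 -> 11 -> 6 -> 7 -> 12 -> 13 -> 8 -> 3 -> 2 -> 1

The waypoints must appear in the order 6, 12, with no cell reused.
Route from 16: up 2 to 6, right 1 to 7, down 1 to 12, right 1 to 13, up 2 to 3, left 2 to 1 — 9 moves in all.
Check: order respected (6 at step 2, 12 at step 4); 9 moves as required.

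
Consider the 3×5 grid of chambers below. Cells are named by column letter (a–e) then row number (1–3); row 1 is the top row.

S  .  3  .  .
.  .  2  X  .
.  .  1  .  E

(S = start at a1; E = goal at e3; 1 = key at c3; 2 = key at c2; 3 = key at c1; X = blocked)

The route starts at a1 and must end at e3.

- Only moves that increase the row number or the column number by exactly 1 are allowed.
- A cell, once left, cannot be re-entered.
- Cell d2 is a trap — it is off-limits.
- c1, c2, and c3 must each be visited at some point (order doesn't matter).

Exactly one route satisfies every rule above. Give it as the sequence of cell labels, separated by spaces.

a1 b1 c1 c2 c3 d3 e3

Moves only go right or down, so the column and row indices never decrease.
Route from a1: right 2 to c1, down 2 to c3, right 2 to e3 — 6 moves in all.
Check: all required cells visited.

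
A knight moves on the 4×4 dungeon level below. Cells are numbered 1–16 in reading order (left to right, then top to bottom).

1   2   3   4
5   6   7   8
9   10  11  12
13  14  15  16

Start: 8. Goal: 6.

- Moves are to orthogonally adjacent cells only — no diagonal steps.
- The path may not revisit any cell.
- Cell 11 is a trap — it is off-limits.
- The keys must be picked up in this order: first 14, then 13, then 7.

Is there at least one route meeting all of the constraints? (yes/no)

One route that works: 8 → 12 → 16 → 15 → 14 → 13 → 9 → 5 → 1 → 2 → 3 → 7 → 6.

yes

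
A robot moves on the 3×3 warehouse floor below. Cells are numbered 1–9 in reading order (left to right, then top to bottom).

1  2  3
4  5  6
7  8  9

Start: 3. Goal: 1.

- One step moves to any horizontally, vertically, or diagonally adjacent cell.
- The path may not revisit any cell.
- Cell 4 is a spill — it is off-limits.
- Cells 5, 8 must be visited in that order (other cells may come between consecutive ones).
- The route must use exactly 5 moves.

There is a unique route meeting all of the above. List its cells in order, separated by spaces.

The waypoints must appear in the order 5, 8, with no cell reused.
Route from 3: down-left to 5, down to 8, up-right to 6, up-left to 2, left to 1 — 5 moves in all.
Check: order respected (5 at step 1, 8 at step 2); 5 moves as required.

3 5 8 6 2 1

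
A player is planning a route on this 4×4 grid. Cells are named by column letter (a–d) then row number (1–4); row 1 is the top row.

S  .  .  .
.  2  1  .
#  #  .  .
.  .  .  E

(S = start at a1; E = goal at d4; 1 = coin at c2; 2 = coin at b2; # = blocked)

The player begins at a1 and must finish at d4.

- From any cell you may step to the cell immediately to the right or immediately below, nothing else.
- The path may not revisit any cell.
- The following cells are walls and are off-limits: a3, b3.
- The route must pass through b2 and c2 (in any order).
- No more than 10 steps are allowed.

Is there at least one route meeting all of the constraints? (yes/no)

One route that works: a1 → a2 → b2 → c2 → c3 → c4 → d4.

yes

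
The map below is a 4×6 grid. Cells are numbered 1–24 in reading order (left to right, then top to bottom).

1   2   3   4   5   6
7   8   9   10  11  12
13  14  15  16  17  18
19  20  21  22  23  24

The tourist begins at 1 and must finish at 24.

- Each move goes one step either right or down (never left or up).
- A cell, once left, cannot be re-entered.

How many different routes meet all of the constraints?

56

A right/down-only route from 1 to 24 makes exactly 3 down-moves and 5 right-moves in some order.
With no other constraints that would be C(8,3) = 56 routes.
That gives 56 routes.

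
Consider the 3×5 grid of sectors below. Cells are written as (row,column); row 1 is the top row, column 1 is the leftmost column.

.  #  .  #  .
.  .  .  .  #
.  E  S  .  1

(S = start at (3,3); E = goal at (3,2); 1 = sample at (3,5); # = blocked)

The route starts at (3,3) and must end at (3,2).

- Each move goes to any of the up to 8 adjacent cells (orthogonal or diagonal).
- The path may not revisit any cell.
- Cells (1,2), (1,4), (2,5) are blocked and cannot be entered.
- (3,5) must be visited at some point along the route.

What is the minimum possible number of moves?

Any route passes through (3,5) somewhere between (3,3) and (3,2). Summing Chebyshev distances along the two legs ((3,3) → (3,5) → (3,2)) gives a lower bound of 2 + 3 = 5 moves.
A route of 5 moves achieves this: (3,3) → (2,4) → (3,5) → (3,4) → (2,3) → (3,2).
Since 5 matches the lower bound, it is optimal.

5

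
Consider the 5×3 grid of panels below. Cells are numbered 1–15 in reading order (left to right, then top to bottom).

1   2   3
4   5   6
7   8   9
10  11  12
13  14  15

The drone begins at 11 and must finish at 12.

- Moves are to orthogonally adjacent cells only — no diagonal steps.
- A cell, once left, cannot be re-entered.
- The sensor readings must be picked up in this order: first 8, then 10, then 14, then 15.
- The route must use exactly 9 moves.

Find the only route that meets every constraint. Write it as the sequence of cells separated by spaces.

The waypoints must appear in the order 8, 10, 14, 15, with no cell reused.
Route from 11: 2× up (reaching 5), left to 4, 3× down (reaching 13), 2× right (reaching 15), up to 12 — 9 moves in all.
Check: order respected (8 at step 1, 10 at step 5, 14 at step 7, 15 at step 8); 9 moves as required.

11 8 5 4 7 10 13 14 15 12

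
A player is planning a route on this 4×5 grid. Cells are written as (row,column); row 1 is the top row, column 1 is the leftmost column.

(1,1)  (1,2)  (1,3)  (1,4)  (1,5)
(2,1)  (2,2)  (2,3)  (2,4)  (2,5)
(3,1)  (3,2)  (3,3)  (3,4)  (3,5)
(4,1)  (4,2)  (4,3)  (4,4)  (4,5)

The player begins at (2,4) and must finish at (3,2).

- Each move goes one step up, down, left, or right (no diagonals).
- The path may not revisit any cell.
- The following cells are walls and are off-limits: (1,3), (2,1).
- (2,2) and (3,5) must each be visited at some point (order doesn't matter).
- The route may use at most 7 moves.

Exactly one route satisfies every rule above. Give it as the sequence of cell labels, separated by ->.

(2,4) -> (2,5) -> (3,5) -> (3,4) -> (3,3) -> (2,3) -> (2,2) -> (3,2)

The 7-move cap with required stops at (2,2), (3,5) leaves no slack for detours.
Route from (2,4): right to (2,5), down to (3,5), 2× left (reaching (3,3)), up to (2,3), left to (2,2), down to (3,2) — 7 moves in all.
Check: all required cells visited; 7 ≤ 7 moves.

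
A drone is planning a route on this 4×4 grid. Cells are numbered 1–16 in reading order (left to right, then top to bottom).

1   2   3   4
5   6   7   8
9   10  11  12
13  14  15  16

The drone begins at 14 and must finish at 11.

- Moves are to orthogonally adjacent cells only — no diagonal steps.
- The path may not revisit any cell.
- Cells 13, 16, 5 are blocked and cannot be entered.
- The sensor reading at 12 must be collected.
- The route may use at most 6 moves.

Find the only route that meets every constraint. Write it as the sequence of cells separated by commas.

Any route must reach 12 and still end at 11 within 6 moves, so the order of the required stops is forced.
Route from 14: 2× up (reaching 6), 2× right (reaching 8), down to 12, left to 11 — 6 moves in all.
Check: all required cells visited; 6 ≤ 6 moves.

14, 10, 6, 7, 8, 12, 11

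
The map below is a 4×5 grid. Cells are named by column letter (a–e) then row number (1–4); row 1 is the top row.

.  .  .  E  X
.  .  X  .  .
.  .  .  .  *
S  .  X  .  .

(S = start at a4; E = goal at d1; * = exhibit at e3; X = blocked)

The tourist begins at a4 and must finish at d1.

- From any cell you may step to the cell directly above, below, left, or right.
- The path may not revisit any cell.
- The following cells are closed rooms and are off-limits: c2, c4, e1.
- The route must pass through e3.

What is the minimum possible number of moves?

8

Any route passes through e3 somewhere between a4 and d1. Summing Manhattan distances along the two legs (a4 → e3 → d1) gives a lower bound of 5 + 3 = 8 moves.
A route of 8 moves achieves this: a4 → a3 → b3 → c3 → d3 → e3 → e2 → d2 → d1.
Since 8 matches the lower bound, it is optimal.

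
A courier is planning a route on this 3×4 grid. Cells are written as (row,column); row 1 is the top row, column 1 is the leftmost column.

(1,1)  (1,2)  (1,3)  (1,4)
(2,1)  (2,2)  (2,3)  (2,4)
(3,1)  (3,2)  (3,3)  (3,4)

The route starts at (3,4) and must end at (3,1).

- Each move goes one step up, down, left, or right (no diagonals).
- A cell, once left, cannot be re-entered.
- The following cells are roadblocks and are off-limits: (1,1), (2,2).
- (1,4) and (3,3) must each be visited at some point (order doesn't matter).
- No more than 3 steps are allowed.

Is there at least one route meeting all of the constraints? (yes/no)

no

Even ignoring the no-revisit rule, getting from (3,4) to (3,1), taking the cheapest ordering (3,4) → (1,4) → (3,3) → (3,1) needs at least 2 + 3 + 2 = 7 moves (Manhattan distance per leg), which exceeds the 3-move limit.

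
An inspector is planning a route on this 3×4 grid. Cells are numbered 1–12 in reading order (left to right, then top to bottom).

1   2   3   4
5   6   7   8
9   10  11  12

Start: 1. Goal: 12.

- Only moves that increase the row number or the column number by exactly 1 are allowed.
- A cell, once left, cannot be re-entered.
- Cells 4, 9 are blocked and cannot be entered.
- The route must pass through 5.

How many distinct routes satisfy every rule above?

A right/down-only route from 1 to 12 makes exactly 2 down-moves and 3 right-moves in some order.
With no other constraints that would be C(5,2) = 10 routes.
Split at 5 and multiply the segment counts (each segment already excludes blocked cells): 1→5: 1; 5→12: 3; product = 3.
That gives 3 routes.

3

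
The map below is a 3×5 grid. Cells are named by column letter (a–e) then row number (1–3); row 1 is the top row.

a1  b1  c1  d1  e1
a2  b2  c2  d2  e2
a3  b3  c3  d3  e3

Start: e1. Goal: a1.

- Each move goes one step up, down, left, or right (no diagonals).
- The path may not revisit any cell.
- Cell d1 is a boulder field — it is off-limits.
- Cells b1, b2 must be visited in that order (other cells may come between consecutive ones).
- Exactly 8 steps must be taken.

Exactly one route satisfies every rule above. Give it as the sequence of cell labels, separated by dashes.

e1 - e2 - d2 - c2 - c1 - b1 - b2 - a2 - a1

The waypoints must appear in the order b1, b2, with no cell reused.
Route from e1: down to e2, 2× left (reaching c2), up to c1, left to b1, down to b2, left to a2, up to a1 — 8 moves in all.
Check: order respected (b1 at step 5, b2 at step 6); 8 moves as required.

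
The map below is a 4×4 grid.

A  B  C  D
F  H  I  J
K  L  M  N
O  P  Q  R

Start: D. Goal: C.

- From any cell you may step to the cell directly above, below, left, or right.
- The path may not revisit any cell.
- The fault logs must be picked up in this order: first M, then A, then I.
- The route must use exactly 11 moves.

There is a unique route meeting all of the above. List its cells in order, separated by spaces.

The waypoints must appear in the order M, A, I, with no cell reused.
Route from D: down 2 to N, left 3 to K, up 2 to A, right 1 to B, down 1 to H, right 1 to I, up 1 to C — 11 moves in all.
Check: order respected (M at step 3, A at step 7, I at step 10); 11 moves as required.

D J N M L K F A B H I C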